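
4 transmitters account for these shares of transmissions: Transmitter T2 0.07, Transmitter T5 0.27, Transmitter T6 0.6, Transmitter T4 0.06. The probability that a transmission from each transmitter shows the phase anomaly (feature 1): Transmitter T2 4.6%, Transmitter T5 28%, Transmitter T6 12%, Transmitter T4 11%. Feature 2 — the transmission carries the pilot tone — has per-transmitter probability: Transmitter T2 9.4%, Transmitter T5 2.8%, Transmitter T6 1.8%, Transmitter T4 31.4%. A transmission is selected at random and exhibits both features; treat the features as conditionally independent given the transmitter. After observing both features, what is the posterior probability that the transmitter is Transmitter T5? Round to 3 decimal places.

0.366

Prior × likelihood for each hypothesis:
  Transmitter T2: 0.07 × 0.046 × 0.094 = 0.00030268
  Transmitter T5: 0.27 × 0.28 × 0.028 = 0.0021168
  Transmitter T6: 0.6 × 0.12 × 0.018 = 0.001296
  Transmitter T4: 0.06 × 0.11 × 0.314 = 0.0020724
Normalizing constant = 0.00578788.
P(Transmitter T5 | evidence) = 0.0021168 / 0.00578788 ≈ 0.366.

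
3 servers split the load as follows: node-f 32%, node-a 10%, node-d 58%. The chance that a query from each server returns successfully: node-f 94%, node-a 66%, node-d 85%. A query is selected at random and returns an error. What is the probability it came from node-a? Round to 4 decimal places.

Taking complements, P(error | each) = node-f 0.06, node-a 0.34, node-d 0.15.
By Bayes' rule, posterior ∝ prior × likelihood:
  node-f: 0.32 × 0.06 = 0.0192
  node-a: 0.1 × 0.34 = 0.034
  node-d: 0.58 × 0.15 = 0.087
Sum = 0.1402.
P(node-a | evidence) = 0.034 / 0.1402 ≈ 0.2425.

0.2425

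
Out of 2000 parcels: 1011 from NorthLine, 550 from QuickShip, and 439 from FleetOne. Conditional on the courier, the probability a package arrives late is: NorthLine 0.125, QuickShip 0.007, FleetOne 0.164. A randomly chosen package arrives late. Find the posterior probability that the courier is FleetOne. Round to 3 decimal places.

0.356

Prior × likelihood for each hypothesis:
  NorthLine: 0.5055 × 0.125 = 0.0631875
  QuickShip: 0.275 × 0.007 = 0.001925
  FleetOne: 0.2195 × 0.164 = 0.035998
Sum = 0.1011105.
P(FleetOne | evidence) = 0.035998 / 0.1011105 ≈ 0.356.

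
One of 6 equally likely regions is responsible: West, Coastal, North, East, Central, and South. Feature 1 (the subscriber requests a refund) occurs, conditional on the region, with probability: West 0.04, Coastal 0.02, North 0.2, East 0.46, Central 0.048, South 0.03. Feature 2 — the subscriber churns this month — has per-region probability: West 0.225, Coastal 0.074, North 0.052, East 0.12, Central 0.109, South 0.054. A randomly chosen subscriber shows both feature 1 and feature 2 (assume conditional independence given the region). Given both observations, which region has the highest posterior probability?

Since the prior is uniform, the posterior is proportional to the likelihood:
  West: 0.04 × 0.225 = 0.009
  Coastal: 0.02 × 0.074 = 0.00148
  North: 0.2 × 0.052 = 0.0104
  East: 0.46 × 0.12 = 0.0552
  Central: 0.048 × 0.109 = 0.005232
  South: 0.03 × 0.054 = 0.00162
Total = 0.082932.
Largest term belongs to East, so East is most probable.

East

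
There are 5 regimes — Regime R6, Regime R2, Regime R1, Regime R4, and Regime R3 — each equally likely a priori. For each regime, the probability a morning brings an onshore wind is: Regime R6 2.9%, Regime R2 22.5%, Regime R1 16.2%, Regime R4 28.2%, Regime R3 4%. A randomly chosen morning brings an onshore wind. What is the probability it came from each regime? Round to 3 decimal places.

Regime R6 0.039, Regime R2 0.305, Regime R1 0.220, Regime R4 0.382, Regime R3 0.054

Since the prior is uniform, the posterior is proportional to the likelihood:
  Regime R6: 0.029
  Regime R2: 0.225
  Regime R1: 0.162
  Regime R4: 0.282
  Regime R3: 0.04
Normalizing constant = 0.738.
P(Regime R6 | onshore) = 0.029/0.738 ≈ 0.039
P(Regime R2 | onshore) = 0.225/0.738 ≈ 0.305
P(Regime R1 | onshore) = 0.162/0.738 ≈ 0.220
P(Regime R4 | onshore) = 0.282/0.738 ≈ 0.382
P(Regime R3 | onshore) = 0.04/0.738 ≈ 0.054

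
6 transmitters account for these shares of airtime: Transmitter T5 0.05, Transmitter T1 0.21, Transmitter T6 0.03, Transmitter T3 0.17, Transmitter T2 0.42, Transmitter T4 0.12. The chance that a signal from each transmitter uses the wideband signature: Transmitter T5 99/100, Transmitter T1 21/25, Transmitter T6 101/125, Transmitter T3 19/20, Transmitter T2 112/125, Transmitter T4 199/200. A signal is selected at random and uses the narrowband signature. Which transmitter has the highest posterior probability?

Taking complements, P(narrowband | each) = Transmitter T5 0.01, Transmitter T1 0.16, Transmitter T6 0.192, Transmitter T3 0.05, Transmitter T2 0.104, Transmitter T4 0.005.
Unnormalized posteriors (prior × likelihood):
  Transmitter T5: 0.05 × 0.01 = 0.0005
  Transmitter T1: 0.21 × 0.16 = 0.0336
  Transmitter T6: 0.03 × 0.192 = 0.00576
  Transmitter T3: 0.17 × 0.05 = 0.0085
  Transmitter T2: 0.42 × 0.104 = 0.04368
  Transmitter T4: 0.12 × 0.005 = 0.0006
Normalizing constant = 0.09264.
Largest term belongs to Transmitter T2, so Transmitter T2 is most probable.

Transmitter T2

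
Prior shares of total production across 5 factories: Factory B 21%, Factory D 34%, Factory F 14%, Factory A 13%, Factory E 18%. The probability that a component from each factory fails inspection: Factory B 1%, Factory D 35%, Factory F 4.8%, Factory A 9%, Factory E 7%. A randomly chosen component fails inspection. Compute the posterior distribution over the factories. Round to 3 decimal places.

Factory B 0.014, Factory D 0.782, Factory F 0.044, Factory A 0.077, Factory E 0.083

Prior × likelihood for each hypothesis:
  Factory B: 0.21 × 0.01 = 0.0021
  Factory D: 0.34 × 0.35 = 0.119
  Factory F: 0.14 × 0.048 = 0.00672
  Factory A: 0.13 × 0.09 = 0.0117
  Factory E: 0.18 × 0.07 = 0.0126
Sum = 0.15212.
P(Factory B | nonconforming) = 0.0021/0.15212 ≈ 0.014
P(Factory D | nonconforming) = 0.119/0.15212 ≈ 0.782
P(Factory F | nonconforming) = 0.00672/0.15212 ≈ 0.044
P(Factory A | nonconforming) = 0.0117/0.15212 ≈ 0.077
P(Factory E | nonconforming) = 0.0126/0.15212 ≈ 0.083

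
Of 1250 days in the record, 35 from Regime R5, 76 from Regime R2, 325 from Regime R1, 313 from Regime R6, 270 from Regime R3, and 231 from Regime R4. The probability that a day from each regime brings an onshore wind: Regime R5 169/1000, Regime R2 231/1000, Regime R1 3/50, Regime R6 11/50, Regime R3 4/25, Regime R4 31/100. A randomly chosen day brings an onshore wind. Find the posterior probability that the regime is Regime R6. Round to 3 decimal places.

0.304

Unnormalized posteriors (prior × likelihood):
  Regime R5: 0.028 × 0.169 = 0.004732
  Regime R2: 0.0608 × 0.231 = 0.0140448
  Regime R1: 0.26 × 0.06 = 0.0156
  Regime R6: 0.2504 × 0.22 = 0.055088
  Regime R3: 0.216 × 0.16 = 0.03456
  Regime R4: 0.1848 × 0.31 = 0.057288
Total = 0.1813128.
P(Regime R6 | evidence) = 0.055088 / 0.1813128 ≈ 0.304.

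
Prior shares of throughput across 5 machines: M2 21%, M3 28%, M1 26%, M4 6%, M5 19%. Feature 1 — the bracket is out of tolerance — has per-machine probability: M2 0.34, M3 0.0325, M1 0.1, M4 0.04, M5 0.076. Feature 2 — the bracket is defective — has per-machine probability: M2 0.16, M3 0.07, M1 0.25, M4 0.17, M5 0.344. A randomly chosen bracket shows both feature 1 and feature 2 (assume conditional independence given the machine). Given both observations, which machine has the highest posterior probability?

M2

Unnormalized posteriors (prior × likelihood):
  M2: 0.21 × 0.34 × 0.16 = 0.011424
  M3: 0.28 × 0.0325 × 0.07 = 0.000637
  M1: 0.26 × 0.1 × 0.25 = 0.0065
  M4: 0.06 × 0.04 × 0.17 = 0.000408
  M5: 0.19 × 0.076 × 0.344 = 0.00496736
Total = 0.02393636.
Largest term belongs to M2, so M2 is most probable.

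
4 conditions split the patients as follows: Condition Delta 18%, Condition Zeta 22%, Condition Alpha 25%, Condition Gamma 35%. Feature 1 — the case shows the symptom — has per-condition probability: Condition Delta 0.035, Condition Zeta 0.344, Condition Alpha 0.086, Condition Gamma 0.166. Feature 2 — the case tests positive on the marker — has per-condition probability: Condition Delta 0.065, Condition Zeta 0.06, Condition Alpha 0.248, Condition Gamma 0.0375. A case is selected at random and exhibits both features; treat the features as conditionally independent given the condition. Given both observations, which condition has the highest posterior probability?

Condition Alpha

By Bayes' rule, posterior ∝ prior × likelihood:
  Condition Delta: 0.18 × 0.035 × 0.065 = 0.0004095
  Condition Zeta: 0.22 × 0.344 × 0.06 = 0.0045408
  Condition Alpha: 0.25 × 0.086 × 0.248 = 0.005332
  Condition Gamma: 0.35 × 0.166 × 0.0375 = 0.00217875
Sum = 0.01246105.
Largest term belongs to Condition Alpha, so Condition Alpha is most probable.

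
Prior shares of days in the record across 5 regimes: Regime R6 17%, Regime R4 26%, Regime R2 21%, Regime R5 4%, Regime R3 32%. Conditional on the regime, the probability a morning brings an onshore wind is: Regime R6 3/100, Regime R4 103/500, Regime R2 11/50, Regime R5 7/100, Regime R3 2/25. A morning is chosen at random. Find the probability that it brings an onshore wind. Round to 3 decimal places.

0.133

By Bayes' rule, posterior ∝ prior × likelihood:
  Regime R6: 0.17 × 0.03 = 0.0051
  Regime R4: 0.26 × 0.206 = 0.05356
  Regime R2: 0.21 × 0.22 = 0.0462
  Regime R5: 0.04 × 0.07 = 0.0028
  Regime R3: 0.32 × 0.08 = 0.0256
P(onshore) = 0.0051 + 0.05356 + 0.0462 + 0.0028 + 0.0256 = 0.13326 → 0.133.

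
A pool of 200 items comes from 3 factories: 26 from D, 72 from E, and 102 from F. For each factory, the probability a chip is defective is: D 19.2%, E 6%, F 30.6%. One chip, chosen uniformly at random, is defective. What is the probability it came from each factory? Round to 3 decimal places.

By Bayes' rule, posterior ∝ prior × likelihood:
  D: 0.13 × 0.192 = 0.02496
  E: 0.36 × 0.06 = 0.0216
  F: 0.51 × 0.306 = 0.15606
Total = 0.20262.
P(D | defective) = 0.02496/0.20262 ≈ 0.123
P(E | defective) = 0.0216/0.20262 ≈ 0.107
P(F | defective) = 0.15606/0.20262 ≈ 0.770
(Check: 0.123+0.107+0.770 = 1.000.)

D 0.123, E 0.107, F 0.770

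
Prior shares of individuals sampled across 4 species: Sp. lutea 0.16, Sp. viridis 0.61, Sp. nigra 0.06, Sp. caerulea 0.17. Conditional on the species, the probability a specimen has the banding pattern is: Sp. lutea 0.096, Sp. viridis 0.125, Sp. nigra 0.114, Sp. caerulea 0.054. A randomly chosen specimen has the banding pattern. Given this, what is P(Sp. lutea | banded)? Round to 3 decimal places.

By Bayes' rule, posterior ∝ prior × likelihood:
  Sp. lutea: 0.16 × 0.096 = 0.01536
  Sp. viridis: 0.61 × 0.125 = 0.07625
  Sp. nigra: 0.06 × 0.114 = 0.00684
  Sp. caerulea: 0.17 × 0.054 = 0.00918
Normalizing constant = 0.10763.
P(Sp. lutea | evidence) = 0.01536 / 0.10763 ≈ 0.143.

0.143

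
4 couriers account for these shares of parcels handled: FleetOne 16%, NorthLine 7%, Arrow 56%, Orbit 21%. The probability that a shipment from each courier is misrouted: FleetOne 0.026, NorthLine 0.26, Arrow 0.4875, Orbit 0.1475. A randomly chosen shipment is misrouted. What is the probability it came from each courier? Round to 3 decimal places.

FleetOne 0.013, NorthLine 0.056, Arrow 0.837, Orbit 0.095

By Bayes' rule, posterior ∝ prior × likelihood:
  FleetOne: 0.16 × 0.026 = 0.00416
  NorthLine: 0.07 × 0.26 = 0.0182
  Arrow: 0.56 × 0.4875 = 0.273
  Orbit: 0.21 × 0.1475 = 0.030975
Total = 0.326335.
P(FleetOne | misrouted) = 0.00416/0.326335 ≈ 0.013
P(NorthLine | misrouted) = 0.0182/0.326335 ≈ 0.056
P(Arrow | misrouted) = 0.273/0.326335 ≈ 0.837
P(Orbit | misrouted) = 0.030975/0.326335 ≈ 0.095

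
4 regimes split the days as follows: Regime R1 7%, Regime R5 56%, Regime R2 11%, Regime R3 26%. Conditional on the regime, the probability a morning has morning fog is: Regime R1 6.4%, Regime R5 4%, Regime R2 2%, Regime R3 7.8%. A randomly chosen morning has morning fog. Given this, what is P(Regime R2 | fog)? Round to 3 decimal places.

By Bayes' rule, posterior ∝ prior × likelihood:
  Regime R1: 0.07 × 0.064 = 0.00448
  Regime R5: 0.56 × 0.04 = 0.0224
  Regime R2: 0.11 × 0.02 = 0.0022
  Regime R3: 0.26 × 0.078 = 0.02028
Normalizing constant = 0.04936.
P(Regime R2 | evidence) = 0.0022 / 0.04936 ≈ 0.045.

0.045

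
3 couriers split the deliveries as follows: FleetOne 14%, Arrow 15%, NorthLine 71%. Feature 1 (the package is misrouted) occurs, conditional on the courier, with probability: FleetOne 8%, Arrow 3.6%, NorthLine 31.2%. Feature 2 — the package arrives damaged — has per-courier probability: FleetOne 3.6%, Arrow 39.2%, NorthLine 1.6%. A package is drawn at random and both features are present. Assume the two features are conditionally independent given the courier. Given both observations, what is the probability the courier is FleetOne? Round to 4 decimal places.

By Bayes' rule, posterior ∝ prior × likelihood:
  FleetOne: 0.14 × 0.08 × 0.036 = 0.0004032
  Arrow: 0.15 × 0.036 × 0.392 = 0.0021168
  NorthLine: 0.71 × 0.312 × 0.016 = 0.00354432
Sum = 0.00606432.
P(FleetOne | evidence) = 0.0004032 / 0.00606432 ≈ 0.0665.

0.0665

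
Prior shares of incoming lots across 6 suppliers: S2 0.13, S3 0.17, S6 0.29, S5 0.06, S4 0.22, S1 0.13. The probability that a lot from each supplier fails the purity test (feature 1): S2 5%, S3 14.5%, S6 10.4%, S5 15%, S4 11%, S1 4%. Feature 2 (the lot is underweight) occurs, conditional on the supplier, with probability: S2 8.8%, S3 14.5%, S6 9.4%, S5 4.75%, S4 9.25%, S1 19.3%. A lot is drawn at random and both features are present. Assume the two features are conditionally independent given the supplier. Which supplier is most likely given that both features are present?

S3

Unnormalized posteriors (prior × likelihood):
  S2: 0.13 × 0.05 × 0.088 = 0.000572
  S3: 0.17 × 0.145 × 0.145 = 0.00357425
  S6: 0.29 × 0.104 × 0.094 = 0.00283504
  S5: 0.06 × 0.15 × 0.0475 = 0.0004275
  S4: 0.22 × 0.11 × 0.0925 = 0.0022385
  S1: 0.13 × 0.04 × 0.193 = 0.0010036
Total = 0.01065089.
Largest term belongs to S3, so S3 is most probable.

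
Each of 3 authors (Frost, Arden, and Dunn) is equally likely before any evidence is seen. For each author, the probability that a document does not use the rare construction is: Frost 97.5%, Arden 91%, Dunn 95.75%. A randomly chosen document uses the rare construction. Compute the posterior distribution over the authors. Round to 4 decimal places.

Taking complements, P(rare-form | each) = Frost 0.025, Arden 0.09, Dunn 0.0425.
With a uniform prior (1/3 each), posterior ∝ likelihood:
  Frost: 0.025
  Arden: 0.09
  Dunn: 0.0425
Sum = 0.1575.
P(Frost | rare-form) = 0.025/0.1575 ≈ 0.1587
P(Arden | rare-form) = 0.09/0.1575 ≈ 0.5714
P(Dunn | rare-form) = 0.0425/0.1575 ≈ 0.2698
(Check: 0.1587+0.5714+0.2698 = 0.9999.)

Frost 0.1587, Arden 0.5714, Dunn 0.2698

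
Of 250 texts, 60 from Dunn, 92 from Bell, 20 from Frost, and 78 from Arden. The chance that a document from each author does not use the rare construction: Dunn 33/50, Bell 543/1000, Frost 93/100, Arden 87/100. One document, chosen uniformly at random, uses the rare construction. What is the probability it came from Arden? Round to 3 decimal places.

0.137

Taking complements, P(rare-form | each) = Dunn 0.34, Bell 0.457, Frost 0.07, Arden 0.13.
Prior × likelihood for each hypothesis:
  Dunn: 0.24 × 0.34 = 0.0816
  Bell: 0.368 × 0.457 = 0.168176
  Frost: 0.08 × 0.07 = 0.0056
  Arden: 0.312 × 0.13 = 0.04056
Sum = 0.295936.
P(Arden | evidence) = 0.04056 / 0.295936 ≈ 0.137.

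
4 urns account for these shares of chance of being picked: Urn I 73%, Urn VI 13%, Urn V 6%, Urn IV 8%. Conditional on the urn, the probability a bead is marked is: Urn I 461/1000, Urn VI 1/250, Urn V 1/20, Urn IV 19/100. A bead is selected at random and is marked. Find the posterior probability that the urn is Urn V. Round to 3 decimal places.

By Bayes' rule, posterior ∝ prior × likelihood:
  Urn I: 0.73 × 0.461 = 0.33653
  Urn VI: 0.13 × 0.004 = 0.00052
  Urn V: 0.06 × 0.05 = 0.003
  Urn IV: 0.08 × 0.19 = 0.0152
Normalizing constant = 0.35525.
P(Urn V | evidence) = 0.003 / 0.35525 ≈ 0.008.

0.008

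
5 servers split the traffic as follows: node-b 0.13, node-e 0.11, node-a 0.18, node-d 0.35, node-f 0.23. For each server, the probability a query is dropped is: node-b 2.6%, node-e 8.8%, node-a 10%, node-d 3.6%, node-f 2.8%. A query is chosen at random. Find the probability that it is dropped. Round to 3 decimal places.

0.050

Compute prior × likelihood for every hypothesis:
  node-b: 0.13 × 0.026 = 0.00338
  node-e: 0.11 × 0.088 = 0.00968
  node-a: 0.18 × 0.1 = 0.018
  node-d: 0.35 × 0.036 = 0.0126
  node-f: 0.23 × 0.028 = 0.00644
P(dropped) = 0.00338 + 0.00968 + 0.018 + 0.0126 + 0.00644 = 0.0501 → 0.050.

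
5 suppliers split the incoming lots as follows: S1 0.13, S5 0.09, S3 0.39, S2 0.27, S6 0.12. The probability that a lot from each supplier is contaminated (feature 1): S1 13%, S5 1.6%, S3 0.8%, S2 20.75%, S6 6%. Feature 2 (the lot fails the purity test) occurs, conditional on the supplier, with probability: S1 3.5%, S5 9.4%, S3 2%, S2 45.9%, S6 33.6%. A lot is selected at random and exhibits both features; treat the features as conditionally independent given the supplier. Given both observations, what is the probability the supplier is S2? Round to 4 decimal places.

Prior × likelihood for each hypothesis:
  S1: 0.13 × 0.13 × 0.035 = 0.0005915
  S5: 0.09 × 0.016 × 0.094 = 0.00013536
  S3: 0.39 × 0.008 × 0.02 = 0.0000624
  S2: 0.27 × 0.2075 × 0.459 = 0.025715475
  S6: 0.12 × 0.06 × 0.336 = 0.0024192
Normalizing constant = 0.028923935.
P(S2 | evidence) = 0.025715475 / 0.028923935 ≈ 0.8891.

0.8891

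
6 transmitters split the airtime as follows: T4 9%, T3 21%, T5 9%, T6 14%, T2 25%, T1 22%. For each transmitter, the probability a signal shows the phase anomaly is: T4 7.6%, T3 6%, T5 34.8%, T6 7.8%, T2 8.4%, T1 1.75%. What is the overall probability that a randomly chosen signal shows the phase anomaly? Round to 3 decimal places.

0.087

By Bayes' rule, posterior ∝ prior × likelihood:
  T4: 0.09 × 0.076 = 0.00684
  T3: 0.21 × 0.06 = 0.0126
  T5: 0.09 × 0.348 = 0.03132
  T6: 0.14 × 0.078 = 0.01092
  T2: 0.25 × 0.084 = 0.021
  T1: 0.22 × 0.0175 = 0.00385
P(anomaly) = 0.00684 + 0.0126 + 0.03132 + 0.01092 + 0.021 + 0.00385 = 0.08653 → 0.087.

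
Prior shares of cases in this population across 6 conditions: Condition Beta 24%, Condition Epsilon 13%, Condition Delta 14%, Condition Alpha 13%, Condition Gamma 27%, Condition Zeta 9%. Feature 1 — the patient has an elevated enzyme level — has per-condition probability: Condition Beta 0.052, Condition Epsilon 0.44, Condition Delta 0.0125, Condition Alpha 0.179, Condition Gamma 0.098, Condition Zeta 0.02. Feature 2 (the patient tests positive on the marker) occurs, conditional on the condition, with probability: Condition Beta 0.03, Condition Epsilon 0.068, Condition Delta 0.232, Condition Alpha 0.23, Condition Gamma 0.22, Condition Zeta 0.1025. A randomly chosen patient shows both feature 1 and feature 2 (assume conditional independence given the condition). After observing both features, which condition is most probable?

Compute prior × likelihood for every hypothesis:
  Condition Beta: 0.24 × 0.052 × 0.03 = 0.0003744
  Condition Epsilon: 0.13 × 0.44 × 0.068 = 0.0038896
  Condition Delta: 0.14 × 0.0125 × 0.232 = 0.000406
  Condition Alpha: 0.13 × 0.179 × 0.23 = 0.0053521
  Condition Gamma: 0.27 × 0.098 × 0.22 = 0.0058212
  Condition Zeta: 0.09 × 0.02 × 0.1025 = 0.0001845
Total = 0.0160278.
Largest term belongs to Condition Gamma, so Condition Gamma is most probable.

Condition Gamma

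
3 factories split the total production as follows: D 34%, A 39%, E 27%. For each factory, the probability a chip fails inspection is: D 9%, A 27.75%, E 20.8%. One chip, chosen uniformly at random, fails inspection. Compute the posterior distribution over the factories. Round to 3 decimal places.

D 0.157, A 0.555, E 0.288

By Bayes' rule, posterior ∝ prior × likelihood:
  D: 0.34 × 0.09 = 0.0306
  A: 0.39 × 0.2775 = 0.108225
  E: 0.27 × 0.208 = 0.05616
Sum = 0.194985.
P(D | nonconforming) = 0.0306/0.194985 ≈ 0.157
P(A | nonconforming) = 0.108225/0.194985 ≈ 0.555
P(E | nonconforming) = 0.05616/0.194985 ≈ 0.288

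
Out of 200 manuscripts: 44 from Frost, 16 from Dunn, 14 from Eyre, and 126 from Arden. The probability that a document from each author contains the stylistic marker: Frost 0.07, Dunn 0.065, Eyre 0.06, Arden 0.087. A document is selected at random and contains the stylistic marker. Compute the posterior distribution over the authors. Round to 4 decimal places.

Compute prior × likelihood for every hypothesis:
  Frost: 0.22 × 0.07 = 0.0154
  Dunn: 0.08 × 0.065 = 0.0052
  Eyre: 0.07 × 0.06 = 0.0042
  Arden: 0.63 × 0.087 = 0.05481
Sum = 0.07961.
P(Frost | marker) = 0.0154/0.07961 ≈ 0.1934
P(Dunn | marker) = 0.0052/0.07961 ≈ 0.0653
P(Eyre | marker) = 0.0042/0.07961 ≈ 0.0528
P(Arden | marker) = 0.05481/0.07961 ≈ 0.6885
(Check: 0.1934+0.0653+0.0528+0.6885 = 1.0000.)

Frost 0.1934, Dunn 0.0653, Eyre 0.0528, Arden 0.6885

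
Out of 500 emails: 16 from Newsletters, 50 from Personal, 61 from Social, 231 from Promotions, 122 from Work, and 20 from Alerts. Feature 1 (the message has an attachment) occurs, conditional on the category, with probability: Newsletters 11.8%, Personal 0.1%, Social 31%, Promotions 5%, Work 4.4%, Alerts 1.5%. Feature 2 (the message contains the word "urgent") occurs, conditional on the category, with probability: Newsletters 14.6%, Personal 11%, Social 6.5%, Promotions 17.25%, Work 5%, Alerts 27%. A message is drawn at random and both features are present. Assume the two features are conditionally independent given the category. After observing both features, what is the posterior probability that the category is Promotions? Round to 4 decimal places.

0.5172

By Bayes' rule, posterior ∝ prior × likelihood:
  Newsletters: 0.032 × 0.118 × 0.146 = 0.000551296
  Personal: 0.1 × 0.001 × 0.11 = 0.000011
  Social: 0.122 × 0.31 × 0.065 = 0.0024583
  Promotions: 0.462 × 0.05 × 0.1725 = 0.00398475
  Work: 0.244 × 0.044 × 0.05 = 0.0005368
  Alerts: 0.04 × 0.015 × 0.27 = 0.000162
Normalizing constant = 0.007704146.
P(Promotions | evidence) = 0.00398475 / 0.007704146 ≈ 0.5172.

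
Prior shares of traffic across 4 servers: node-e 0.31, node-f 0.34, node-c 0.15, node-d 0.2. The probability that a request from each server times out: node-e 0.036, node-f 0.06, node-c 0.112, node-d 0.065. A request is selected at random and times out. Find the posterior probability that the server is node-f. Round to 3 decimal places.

Prior × likelihood for each hypothesis:
  node-e: 0.31 × 0.036 = 0.01116
  node-f: 0.34 × 0.06 = 0.0204
  node-c: 0.15 × 0.112 = 0.0168
  node-d: 0.2 × 0.065 = 0.013
Total = 0.06136.
P(node-f | evidence) = 0.0204 / 0.06136 ≈ 0.332.

0.332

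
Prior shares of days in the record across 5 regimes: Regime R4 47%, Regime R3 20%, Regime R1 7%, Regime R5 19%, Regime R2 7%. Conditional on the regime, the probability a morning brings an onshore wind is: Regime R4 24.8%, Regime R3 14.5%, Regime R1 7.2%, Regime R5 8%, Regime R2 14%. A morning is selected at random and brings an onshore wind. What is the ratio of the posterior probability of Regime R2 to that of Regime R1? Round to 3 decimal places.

Unnormalized posteriors (prior × likelihood):
  Regime R4: 0.47 × 0.248 = 0.11656
  Regime R3: 0.2 × 0.145 = 0.029
  Regime R1: 0.07 × 0.072 = 0.00504
  Regime R5: 0.19 × 0.08 = 0.0152
  Regime R2: 0.07 × 0.14 = 0.0098
Normalizing constant = 0.1756.
The ratio is 0.0098 / 0.00504 (the normalizer cancels) = 1.944.

1.944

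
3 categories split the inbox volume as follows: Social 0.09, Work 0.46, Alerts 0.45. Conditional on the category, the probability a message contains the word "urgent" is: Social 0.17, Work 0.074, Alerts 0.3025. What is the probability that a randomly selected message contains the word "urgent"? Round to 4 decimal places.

0.1855

Unnormalized posteriors (prior × likelihood):
  Social: 0.09 × 0.17 = 0.0153
  Work: 0.46 × 0.074 = 0.03404
  Alerts: 0.45 × 0.3025 = 0.136125
P(urgent-flag) = 0.0153 + 0.03404 + 0.136125 = 0.185465 → 0.1855.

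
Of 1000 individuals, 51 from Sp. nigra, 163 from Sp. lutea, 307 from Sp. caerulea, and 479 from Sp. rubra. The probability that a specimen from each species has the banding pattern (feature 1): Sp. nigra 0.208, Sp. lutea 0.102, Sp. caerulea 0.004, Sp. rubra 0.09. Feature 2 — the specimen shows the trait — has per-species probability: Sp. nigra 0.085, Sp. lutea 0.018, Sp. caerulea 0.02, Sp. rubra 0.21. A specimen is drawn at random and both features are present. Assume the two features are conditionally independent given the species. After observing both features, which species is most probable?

Prior × likelihood for each hypothesis:
  Sp. nigra: 0.051 × 0.208 × 0.085 = 0.00090168
  Sp. lutea: 0.163 × 0.102 × 0.018 = 0.000299268
  Sp. caerulea: 0.307 × 0.004 × 0.02 = 0.00002456
  Sp. rubra: 0.479 × 0.09 × 0.21 = 0.0090531
Total = 0.010278608.
Largest term belongs to Sp. rubra, so Sp. rubra is most probable.

Sp. rubra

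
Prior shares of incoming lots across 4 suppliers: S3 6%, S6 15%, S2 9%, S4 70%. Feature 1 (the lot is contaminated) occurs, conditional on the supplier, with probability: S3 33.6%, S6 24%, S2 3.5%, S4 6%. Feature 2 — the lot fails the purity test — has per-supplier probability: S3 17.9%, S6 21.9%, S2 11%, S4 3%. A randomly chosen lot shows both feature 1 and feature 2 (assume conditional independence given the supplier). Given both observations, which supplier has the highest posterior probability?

S6

Prior × likelihood for each hypothesis:
  S3: 0.06 × 0.336 × 0.179 = 0.00360864
  S6: 0.15 × 0.24 × 0.219 = 0.007884
  S2: 0.09 × 0.035 × 0.11 = 0.0003465
  S4: 0.7 × 0.06 × 0.03 = 0.00126
Sum = 0.01309914.
Largest term belongs to S6, so S6 is most probable.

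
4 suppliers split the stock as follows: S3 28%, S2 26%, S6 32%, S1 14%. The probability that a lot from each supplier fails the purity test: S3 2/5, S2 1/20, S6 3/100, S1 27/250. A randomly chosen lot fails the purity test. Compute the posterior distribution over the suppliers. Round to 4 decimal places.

Compute prior × likelihood for every hypothesis:
  S3: 0.28 × 0.4 = 0.112
  S2: 0.26 × 0.05 = 0.013
  S6: 0.32 × 0.03 = 0.0096
  S1: 0.14 × 0.108 = 0.01512
Sum = 0.14972.
P(S3 | off-spec) = 0.112/0.14972 ≈ 0.7481
P(S2 | off-spec) = 0.013/0.14972 ≈ 0.0868
P(S6 | off-spec) = 0.0096/0.14972 ≈ 0.0641
P(S1 | off-spec) = 0.01512/0.14972 ≈ 0.1010

S3 0.7481, S2 0.0868, S6 0.0641, S1 0.1010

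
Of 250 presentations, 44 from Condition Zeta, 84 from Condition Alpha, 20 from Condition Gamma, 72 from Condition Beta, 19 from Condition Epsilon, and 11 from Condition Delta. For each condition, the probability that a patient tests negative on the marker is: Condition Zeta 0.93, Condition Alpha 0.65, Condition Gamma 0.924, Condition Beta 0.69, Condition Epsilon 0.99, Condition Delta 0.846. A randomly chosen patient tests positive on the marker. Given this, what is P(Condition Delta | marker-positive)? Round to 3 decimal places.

0.029

Taking complements, P(marker-positive | each) = Condition Zeta 0.07, Condition Alpha 0.35, Condition Gamma 0.076, Condition Beta 0.31, Condition Epsilon 0.01, Condition Delta 0.154.
Compute prior × likelihood for every hypothesis:
  Condition Zeta: 0.176 × 0.07 = 0.01232
  Condition Alpha: 0.336 × 0.35 = 0.1176
  Condition Gamma: 0.08 × 0.076 = 0.00608
  Condition Beta: 0.288 × 0.31 = 0.08928
  Condition Epsilon: 0.076 × 0.01 = 0.00076
  Condition Delta: 0.044 × 0.154 = 0.006776
Normalizing constant = 0.232816.
P(Condition Delta | evidence) = 0.006776 / 0.232816 ≈ 0.029.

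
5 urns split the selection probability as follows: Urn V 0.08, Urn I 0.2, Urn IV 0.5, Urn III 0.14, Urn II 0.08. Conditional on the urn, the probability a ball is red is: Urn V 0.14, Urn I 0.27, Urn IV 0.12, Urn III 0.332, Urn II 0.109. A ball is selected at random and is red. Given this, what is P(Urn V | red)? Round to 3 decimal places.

0.062

By Bayes' rule, posterior ∝ prior × likelihood:
  Urn V: 0.08 × 0.14 = 0.0112
  Urn I: 0.2 × 0.27 = 0.054
  Urn IV: 0.5 × 0.12 = 0.06
  Urn III: 0.14 × 0.332 = 0.04648
  Urn II: 0.08 × 0.109 = 0.00872
Sum = 0.1804.
P(Urn V | evidence) = 0.0112 / 0.1804 ≈ 0.062.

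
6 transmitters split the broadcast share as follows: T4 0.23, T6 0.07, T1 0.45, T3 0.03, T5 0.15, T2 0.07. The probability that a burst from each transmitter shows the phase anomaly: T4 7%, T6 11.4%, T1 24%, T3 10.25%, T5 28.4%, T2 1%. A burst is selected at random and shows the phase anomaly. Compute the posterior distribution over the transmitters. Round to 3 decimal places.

Unnormalized posteriors (prior × likelihood):
  T4: 0.23 × 0.07 = 0.0161
  T6: 0.07 × 0.114 = 0.00798
  T1: 0.45 × 0.24 = 0.108
  T3: 0.03 × 0.1025 = 0.003075
  T5: 0.15 × 0.284 = 0.0426
  T2: 0.07 × 0.01 = 0.0007
Sum = 0.178455.
P(T4 | anomaly) = 0.0161/0.178455 ≈ 0.090
P(T6 | anomaly) = 0.00798/0.178455 ≈ 0.045
P(T1 | anomaly) = 0.108/0.178455 ≈ 0.605
P(T3 | anomaly) = 0.003075/0.178455 ≈ 0.017
P(T5 | anomaly) = 0.0426/0.178455 ≈ 0.239
P(T2 | anomaly) = 0.0007/0.178455 ≈ 0.004
(Check: 0.090+0.045+0.605+0.017+0.239+0.004 = 1.000.)

T4 0.090, T6 0.045, T1 0.605, T3 0.017, T5 0.239, T2 0.004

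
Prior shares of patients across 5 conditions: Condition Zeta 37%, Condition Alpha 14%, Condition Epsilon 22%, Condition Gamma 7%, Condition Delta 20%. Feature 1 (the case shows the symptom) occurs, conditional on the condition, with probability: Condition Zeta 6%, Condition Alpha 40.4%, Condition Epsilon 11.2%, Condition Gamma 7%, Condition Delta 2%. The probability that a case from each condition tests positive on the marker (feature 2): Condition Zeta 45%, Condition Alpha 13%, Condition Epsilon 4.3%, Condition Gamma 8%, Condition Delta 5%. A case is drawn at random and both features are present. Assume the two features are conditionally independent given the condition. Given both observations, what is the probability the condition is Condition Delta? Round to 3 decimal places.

0.011

Unnormalized posteriors (prior × likelihood):
  Condition Zeta: 0.37 × 0.06 × 0.45 = 0.00999
  Condition Alpha: 0.14 × 0.404 × 0.13 = 0.0073528
  Condition Epsilon: 0.22 × 0.112 × 0.043 = 0.00105952
  Condition Gamma: 0.07 × 0.07 × 0.08 = 0.000392
  Condition Delta: 0.2 × 0.02 × 0.05 = 0.0002
Sum = 0.01899432.
P(Condition Delta | evidence) = 0.0002 / 0.01899432 ≈ 0.011.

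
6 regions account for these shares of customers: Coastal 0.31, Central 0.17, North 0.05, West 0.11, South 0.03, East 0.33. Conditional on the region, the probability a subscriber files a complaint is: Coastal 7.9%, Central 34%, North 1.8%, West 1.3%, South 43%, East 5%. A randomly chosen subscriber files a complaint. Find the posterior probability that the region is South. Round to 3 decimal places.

Unnormalized posteriors (prior × likelihood):
  Coastal: 0.31 × 0.079 = 0.02449
  Central: 0.17 × 0.34 = 0.0578
  North: 0.05 × 0.018 = 0.0009
  West: 0.11 × 0.013 = 0.00143
  South: 0.03 × 0.43 = 0.0129
  East: 0.33 × 0.05 = 0.0165
Normalizing constant = 0.11402.
P(South | evidence) = 0.0129 / 0.11402 ≈ 0.113.

0.113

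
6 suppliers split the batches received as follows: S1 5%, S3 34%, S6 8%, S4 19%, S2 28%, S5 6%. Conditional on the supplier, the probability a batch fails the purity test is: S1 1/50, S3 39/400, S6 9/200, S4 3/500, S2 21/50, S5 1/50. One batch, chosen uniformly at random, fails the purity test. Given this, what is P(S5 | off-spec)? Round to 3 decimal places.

0.008

By Bayes' rule, posterior ∝ prior × likelihood:
  S1: 0.05 × 0.02 = 0.001
  S3: 0.34 × 0.0975 = 0.03315
  S6: 0.08 × 0.045 = 0.0036
  S4: 0.19 × 0.006 = 0.00114
  S2: 0.28 × 0.42 = 0.1176
  S5: 0.06 × 0.02 = 0.0012
Normalizing constant = 0.15769.
P(S5 | evidence) = 0.0012 / 0.15769 ≈ 0.008.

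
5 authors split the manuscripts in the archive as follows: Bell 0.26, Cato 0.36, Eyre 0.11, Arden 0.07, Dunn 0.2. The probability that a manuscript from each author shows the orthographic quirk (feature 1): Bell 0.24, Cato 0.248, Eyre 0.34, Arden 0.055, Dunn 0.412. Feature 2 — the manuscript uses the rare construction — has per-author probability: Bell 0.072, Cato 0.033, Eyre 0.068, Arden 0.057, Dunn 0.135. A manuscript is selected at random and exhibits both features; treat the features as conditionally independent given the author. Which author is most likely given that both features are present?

Dunn

Prior × likelihood for each hypothesis:
  Bell: 0.26 × 0.24 × 0.072 = 0.0044928
  Cato: 0.36 × 0.248 × 0.033 = 0.00294624
  Eyre: 0.11 × 0.34 × 0.068 = 0.0025432
  Arden: 0.07 × 0.055 × 0.057 = 0.00021945
  Dunn: 0.2 × 0.412 × 0.135 = 0.011124
Sum = 0.02132569.
Largest term belongs to Dunn, so Dunn is most probable.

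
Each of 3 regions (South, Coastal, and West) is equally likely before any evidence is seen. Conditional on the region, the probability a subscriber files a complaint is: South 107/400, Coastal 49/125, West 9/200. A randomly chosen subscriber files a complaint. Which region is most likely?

Coastal

Since the prior is uniform, the posterior is proportional to the likelihood:
  South: 0.2675
  Coastal: 0.392
  West: 0.045
Total = 0.7045.
Largest term belongs to Coastal, so Coastal is most probable.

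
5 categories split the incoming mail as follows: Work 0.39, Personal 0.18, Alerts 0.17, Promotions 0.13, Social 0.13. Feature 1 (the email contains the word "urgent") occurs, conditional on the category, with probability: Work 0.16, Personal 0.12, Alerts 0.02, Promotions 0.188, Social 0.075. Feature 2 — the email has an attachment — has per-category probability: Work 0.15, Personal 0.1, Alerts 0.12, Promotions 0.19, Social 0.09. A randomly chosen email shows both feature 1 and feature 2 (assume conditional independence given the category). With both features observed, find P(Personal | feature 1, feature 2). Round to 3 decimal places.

By Bayes' rule, posterior ∝ prior × likelihood:
  Work: 0.39 × 0.16 × 0.15 = 0.00936
  Personal: 0.18 × 0.12 × 0.1 = 0.00216
  Alerts: 0.17 × 0.02 × 0.12 = 0.000408
  Promotions: 0.13 × 0.188 × 0.19 = 0.0046436
  Social: 0.13 × 0.075 × 0.09 = 0.0008775
Sum = 0.0174491.
P(Personal | evidence) = 0.00216 / 0.0174491 ≈ 0.124.

0.124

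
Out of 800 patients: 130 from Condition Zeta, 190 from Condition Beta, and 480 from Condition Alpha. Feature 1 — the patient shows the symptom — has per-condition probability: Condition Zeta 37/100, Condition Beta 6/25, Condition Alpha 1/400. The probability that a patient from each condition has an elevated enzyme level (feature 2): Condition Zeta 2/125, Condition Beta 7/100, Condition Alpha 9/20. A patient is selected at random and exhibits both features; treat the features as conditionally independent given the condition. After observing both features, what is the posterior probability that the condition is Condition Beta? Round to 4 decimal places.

Unnormalized posteriors (prior × likelihood):
  Condition Zeta: 0.1625 × 0.37 × 0.016 = 0.000962
  Condition Beta: 0.2375 × 0.24 × 0.07 = 0.00399
  Condition Alpha: 0.6 × 0.0025 × 0.45 = 0.000675
Normalizing constant = 0.005627.
P(Condition Beta | evidence) = 0.00399 / 0.005627 ≈ 0.7091.

0.7091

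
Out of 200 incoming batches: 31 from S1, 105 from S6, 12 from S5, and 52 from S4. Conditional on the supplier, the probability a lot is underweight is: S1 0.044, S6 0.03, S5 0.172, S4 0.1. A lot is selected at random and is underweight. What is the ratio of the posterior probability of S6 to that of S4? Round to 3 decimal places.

0.606

By Bayes' rule, posterior ∝ prior × likelihood:
  S1: 0.155 × 0.044 = 0.00682
  S6: 0.525 × 0.03 = 0.01575
  S5: 0.06 × 0.172 = 0.01032
  S4: 0.26 × 0.1 = 0.026
Sum = 0.05889.
The ratio is 0.01575 / 0.026 (the normalizer cancels) = 0.606.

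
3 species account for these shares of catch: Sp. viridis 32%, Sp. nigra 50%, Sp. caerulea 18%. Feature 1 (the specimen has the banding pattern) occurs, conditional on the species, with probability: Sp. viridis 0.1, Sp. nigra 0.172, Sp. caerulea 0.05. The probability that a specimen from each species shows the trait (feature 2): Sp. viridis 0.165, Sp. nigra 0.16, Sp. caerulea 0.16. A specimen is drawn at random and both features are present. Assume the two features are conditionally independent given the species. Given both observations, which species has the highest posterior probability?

Compute prior × likelihood for every hypothesis:
  Sp. viridis: 0.32 × 0.1 × 0.165 = 0.00528
  Sp. nigra: 0.5 × 0.172 × 0.16 = 0.01376
  Sp. caerulea: 0.18 × 0.05 × 0.16 = 0.00144
Sum = 0.02048.
Largest term belongs to Sp. nigra, so Sp. nigra is most probable.

Sp. nigra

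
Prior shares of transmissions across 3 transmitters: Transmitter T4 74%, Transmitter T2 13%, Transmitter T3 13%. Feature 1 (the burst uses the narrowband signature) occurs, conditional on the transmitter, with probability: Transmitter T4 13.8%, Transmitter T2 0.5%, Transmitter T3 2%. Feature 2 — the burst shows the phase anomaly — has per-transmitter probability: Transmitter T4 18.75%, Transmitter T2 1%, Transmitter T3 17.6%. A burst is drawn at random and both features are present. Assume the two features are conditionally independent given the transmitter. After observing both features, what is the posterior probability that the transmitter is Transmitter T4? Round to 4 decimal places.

0.9763

Prior × likelihood for each hypothesis:
  Transmitter T4: 0.74 × 0.138 × 0.1875 = 0.0191475
  Transmitter T2: 0.13 × 0.005 × 0.01 = 0.0000065
  Transmitter T3: 0.13 × 0.02 × 0.176 = 0.0004576
Normalizing constant = 0.0196116.
P(Transmitter T4 | evidence) = 0.0191475 / 0.0196116 ≈ 0.9763.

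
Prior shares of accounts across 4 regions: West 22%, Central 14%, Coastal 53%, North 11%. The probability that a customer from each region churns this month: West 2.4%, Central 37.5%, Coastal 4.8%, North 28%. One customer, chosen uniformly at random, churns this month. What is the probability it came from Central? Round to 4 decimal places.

0.4604

Compute prior × likelihood for every hypothesis:
  West: 0.22 × 0.024 = 0.00528
  Central: 0.14 × 0.375 = 0.0525
  Coastal: 0.53 × 0.048 = 0.02544
  North: 0.11 × 0.28 = 0.0308
Normalizing constant = 0.11402.
P(Central | evidence) = 0.0525 / 0.11402 ≈ 0.4604.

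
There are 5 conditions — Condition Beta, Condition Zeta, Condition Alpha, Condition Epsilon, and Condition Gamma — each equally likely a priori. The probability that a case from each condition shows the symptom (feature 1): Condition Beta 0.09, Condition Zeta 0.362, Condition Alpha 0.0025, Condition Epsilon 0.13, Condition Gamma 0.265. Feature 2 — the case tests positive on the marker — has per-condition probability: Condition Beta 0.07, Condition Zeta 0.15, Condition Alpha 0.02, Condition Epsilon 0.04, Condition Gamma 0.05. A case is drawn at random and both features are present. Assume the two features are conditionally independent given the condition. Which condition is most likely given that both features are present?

Since the prior is uniform, the posterior is proportional to the likelihood:
  Condition Beta: 0.09 × 0.07 = 0.0063
  Condition Zeta: 0.362 × 0.15 = 0.0543
  Condition Alpha: 0.0025 × 0.02 = 0.00005
  Condition Epsilon: 0.13 × 0.04 = 0.0052
  Condition Gamma: 0.265 × 0.05 = 0.01325
Normalizing constant = 0.0791.
Largest term belongs to Condition Zeta, so Condition Zeta is most probable.

Condition Zeta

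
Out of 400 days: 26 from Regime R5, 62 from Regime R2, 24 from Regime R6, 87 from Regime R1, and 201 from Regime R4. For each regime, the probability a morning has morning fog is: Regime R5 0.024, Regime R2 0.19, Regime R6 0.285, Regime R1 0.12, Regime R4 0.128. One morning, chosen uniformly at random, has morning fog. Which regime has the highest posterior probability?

Regime R4

By Bayes' rule, posterior ∝ prior × likelihood:
  Regime R5: 0.065 × 0.024 = 0.00156
  Regime R2: 0.155 × 0.19 = 0.02945
  Regime R6: 0.06 × 0.285 = 0.0171
  Regime R1: 0.2175 × 0.12 = 0.0261
  Regime R4: 0.5025 × 0.128 = 0.06432
Total = 0.13853.
Largest term belongs to Regime R4, so Regime R4 is most probable.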